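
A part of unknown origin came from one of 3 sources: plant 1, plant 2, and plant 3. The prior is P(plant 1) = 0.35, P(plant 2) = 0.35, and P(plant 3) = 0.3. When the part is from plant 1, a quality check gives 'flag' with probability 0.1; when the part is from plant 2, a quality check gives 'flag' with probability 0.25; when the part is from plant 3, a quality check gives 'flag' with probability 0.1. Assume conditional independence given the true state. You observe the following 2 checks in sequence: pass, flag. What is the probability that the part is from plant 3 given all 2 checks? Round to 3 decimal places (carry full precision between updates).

After 'pass': normaliser = 0.9·0.3500 + 0.75·0.3500 + 0.9·0.3000; P(plant 1) ≈ 0.3717, P(plant 2) ≈ 0.3097, P(plant 3) ≈ 0.3186
After 'flag': normaliser = 0.1·0.3717 + 0.25·0.3097 + 0.1·0.3186; P(plant 1) ≈ 0.2538, P(plant 2) ≈ 0.5287, P(plant 3) ≈ 0.2175

0.218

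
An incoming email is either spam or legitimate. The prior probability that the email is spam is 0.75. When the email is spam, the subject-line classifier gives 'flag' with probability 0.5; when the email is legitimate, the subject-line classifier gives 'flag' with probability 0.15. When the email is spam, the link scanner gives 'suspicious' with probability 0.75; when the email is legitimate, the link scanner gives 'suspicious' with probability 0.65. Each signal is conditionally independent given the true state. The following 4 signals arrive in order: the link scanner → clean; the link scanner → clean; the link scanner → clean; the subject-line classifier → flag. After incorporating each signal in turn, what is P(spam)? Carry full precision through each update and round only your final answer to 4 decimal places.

0.7847

After the link scanner='clean': P(spam) = 0.25·0.7500 / (0.25·0.7500 + 0.35·0.2500) ≈ 0.6818
After the link scanner='clean': P(spam) = 0.25·0.6818 / (0.25·0.6818 + 0.35·0.3182) ≈ 0.6048
After the link scanner='clean': P(spam) = 0.25·0.6048 / (0.25·0.6048 + 0.35·0.3952) ≈ 0.5223
After the subject-line classifier='flag': P(spam) = 0.5·0.5223 / (0.5·0.5223 + 0.15·0.4777) ≈ 0.7847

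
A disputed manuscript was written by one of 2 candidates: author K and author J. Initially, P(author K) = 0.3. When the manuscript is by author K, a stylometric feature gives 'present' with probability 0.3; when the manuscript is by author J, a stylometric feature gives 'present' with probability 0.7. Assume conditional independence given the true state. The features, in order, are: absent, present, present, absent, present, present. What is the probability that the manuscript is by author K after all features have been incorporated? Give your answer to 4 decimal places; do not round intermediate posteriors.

After 'absent': P(author K) = 0.7·0.3000 / (0.7·0.3000 + 0.3·0.7000) ≈ 0.5000
After 'present': P(author K) = 0.3·0.5000 / (0.3·0.5000 + 0.7·0.5000) ≈ 0.3000
After 'present': P(author K) = 0.3·0.3000 / (0.3·0.3000 + 0.7·0.7000) ≈ 0.1552
After 'absent': P(author K) = 0.7·0.1552 / (0.7·0.1552 + 0.3·0.8448) ≈ 0.3000
After 'present': P(author K) = 0.3·0.3000 / (0.3·0.3000 + 0.7·0.7000) ≈ 0.1552
After 'present': P(author K) = 0.3·0.1552 / (0.3·0.1552 + 0.7·0.8448) ≈ 0.0730

0.0730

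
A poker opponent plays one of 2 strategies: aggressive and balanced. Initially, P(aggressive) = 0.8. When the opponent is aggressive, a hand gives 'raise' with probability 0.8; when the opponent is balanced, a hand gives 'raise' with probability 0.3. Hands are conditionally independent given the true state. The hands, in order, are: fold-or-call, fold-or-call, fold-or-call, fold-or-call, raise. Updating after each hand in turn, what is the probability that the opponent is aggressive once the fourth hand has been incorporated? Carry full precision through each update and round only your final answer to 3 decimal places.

0.026

Each posterior becomes the prior for the next update.
After 'fold-or-call': P(aggressive) = 0.2·0.8000 / (0.2·0.8000 + 0.7·0.2000) ≈ 0.5333
After 'fold-or-call': P(aggressive) = 0.2·0.5333 / (0.2·0.5333 + 0.7·0.4667) ≈ 0.2462
After 'fold-or-call': P(aggressive) = 0.2·0.2462 / (0.2·0.2462 + 0.7·0.7538) ≈ 0.0853
After 'fold-or-call': P(aggressive) = 0.2·0.0853 / (0.2·0.0853 + 0.7·0.9147) ≈ 0.0260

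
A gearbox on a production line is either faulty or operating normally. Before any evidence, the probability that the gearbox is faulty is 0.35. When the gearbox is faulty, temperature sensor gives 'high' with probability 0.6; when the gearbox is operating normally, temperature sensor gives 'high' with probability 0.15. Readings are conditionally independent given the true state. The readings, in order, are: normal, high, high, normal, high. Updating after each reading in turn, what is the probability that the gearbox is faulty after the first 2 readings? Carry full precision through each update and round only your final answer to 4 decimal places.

0.5034

After 'normal': P(faulty) = 0.4·0.3500 / (0.4·0.3500 + 0.85·0.6500) ≈ 0.2022
After 'high': P(faulty) = 0.6·0.2022 / (0.6·0.2022 + 0.15·0.7978) ≈ 0.5034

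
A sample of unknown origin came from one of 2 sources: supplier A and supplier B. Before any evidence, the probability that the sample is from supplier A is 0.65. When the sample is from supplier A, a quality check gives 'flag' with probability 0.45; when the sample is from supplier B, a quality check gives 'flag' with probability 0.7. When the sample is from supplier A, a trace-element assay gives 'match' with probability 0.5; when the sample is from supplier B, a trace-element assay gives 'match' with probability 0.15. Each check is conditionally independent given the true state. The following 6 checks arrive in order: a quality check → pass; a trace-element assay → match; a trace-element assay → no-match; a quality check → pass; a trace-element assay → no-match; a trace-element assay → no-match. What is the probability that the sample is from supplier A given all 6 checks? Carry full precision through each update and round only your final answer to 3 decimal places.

After a quality check='pass': P(supplier A) = 0.55·0.6500 / (0.55·0.6500 + 0.3·0.3500) ≈ 0.7730
After a trace-element assay='match': P(supplier A) = 0.5·0.7730 / (0.5·0.7730 + 0.15·0.2270) ≈ 0.9190
After a trace-element assay='no-match': P(supplier A) = 0.5·0.9190 / (0.5·0.9190 + 0.85·0.0810) ≈ 0.8697
After a quality check='pass': P(supplier A) = 0.55·0.8697 / (0.55·0.8697 + 0.3·0.1303) ≈ 0.9245
After a trace-element assay='no-match': P(supplier A) = 0.5·0.9245 / (0.5·0.9245 + 0.85·0.0755) ≈ 0.8780
After a trace-element assay='no-match': P(supplier A) = 0.5·0.8780 / (0.5·0.8780 + 0.85·0.1220) ≈ 0.8090

0.809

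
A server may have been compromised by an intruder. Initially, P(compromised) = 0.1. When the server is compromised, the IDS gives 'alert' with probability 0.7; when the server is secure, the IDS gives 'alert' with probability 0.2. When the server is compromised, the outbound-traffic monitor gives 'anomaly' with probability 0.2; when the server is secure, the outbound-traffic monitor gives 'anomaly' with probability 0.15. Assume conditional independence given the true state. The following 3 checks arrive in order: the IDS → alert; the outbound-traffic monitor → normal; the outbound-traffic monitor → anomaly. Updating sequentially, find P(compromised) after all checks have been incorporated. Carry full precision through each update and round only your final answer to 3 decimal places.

0.328

After the IDS='alert': P(compromised) = 0.7·0.1000 / (0.7·0.1000 + 0.2·0.9000) ≈ 0.2800
After the outbound-traffic monitor='normal': P(compromised) = 0.8·0.2800 / (0.8·0.2800 + 0.85·0.7200) ≈ 0.2679
After the outbound-traffic monitor='anomaly': P(compromised) = 0.2·0.2679 / (0.2·0.2679 + 0.15·0.7321) ≈ 0.3280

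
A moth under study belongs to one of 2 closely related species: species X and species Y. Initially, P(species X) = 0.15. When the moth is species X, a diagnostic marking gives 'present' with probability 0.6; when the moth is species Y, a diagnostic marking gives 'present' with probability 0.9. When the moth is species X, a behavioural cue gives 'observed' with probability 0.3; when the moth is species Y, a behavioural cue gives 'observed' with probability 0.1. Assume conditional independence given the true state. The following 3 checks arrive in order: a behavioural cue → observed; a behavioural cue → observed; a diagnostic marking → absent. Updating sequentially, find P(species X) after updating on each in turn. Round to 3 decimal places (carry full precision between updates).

0.864

After a behavioural cue='observed': P(species X) = 0.3·0.1500 / (0.3·0.1500 + 0.1·0.8500) ≈ 0.3462
After a behavioural cue='observed': P(species X) = 0.3·0.3462 / (0.3·0.3462 + 0.1·0.6538) ≈ 0.6136
After a diagnostic marking='absent': P(species X) = 0.4·0.6136 / (0.4·0.6136 + 0.1·0.3864) ≈ 0.8640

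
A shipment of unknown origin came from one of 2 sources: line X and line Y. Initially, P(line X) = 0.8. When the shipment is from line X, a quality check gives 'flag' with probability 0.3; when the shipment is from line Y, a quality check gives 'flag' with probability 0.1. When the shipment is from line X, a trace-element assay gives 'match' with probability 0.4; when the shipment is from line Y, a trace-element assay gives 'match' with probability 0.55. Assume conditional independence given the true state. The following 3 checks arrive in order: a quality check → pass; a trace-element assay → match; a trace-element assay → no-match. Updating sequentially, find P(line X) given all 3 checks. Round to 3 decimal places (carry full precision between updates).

0.751

After a quality check='pass': P(line X) = 0.7·0.8000 / (0.7·0.8000 + 0.9·0.2000) ≈ 0.7568
After a trace-element assay='match': P(line X) = 0.4·0.7568 / (0.4·0.7568 + 0.55·0.2432) ≈ 0.6935
After a trace-element assay='no-match': P(line X) = 0.6·0.6935 / (0.6·0.6935 + 0.45·0.3065) ≈ 0.7510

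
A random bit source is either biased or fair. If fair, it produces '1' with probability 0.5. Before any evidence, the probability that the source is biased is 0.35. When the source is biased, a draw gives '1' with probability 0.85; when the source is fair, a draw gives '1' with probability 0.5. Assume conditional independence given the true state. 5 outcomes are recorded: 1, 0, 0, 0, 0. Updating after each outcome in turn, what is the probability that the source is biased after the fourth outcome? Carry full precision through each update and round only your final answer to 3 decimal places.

0.024

After '1': P(biased) = 0.85·0.3500 / (0.85·0.3500 + 0.5·0.6500) ≈ 0.4779
After '0': P(biased) = 0.15·0.4779 / (0.15·0.4779 + 0.5·0.5221) ≈ 0.2154
After '0': P(biased) = 0.15·0.2154 / (0.15·0.2154 + 0.5·0.7846) ≈ 0.0761
After '0': P(biased) = 0.15·0.0761 / (0.15·0.0761 + 0.5·0.9239) ≈ 0.0241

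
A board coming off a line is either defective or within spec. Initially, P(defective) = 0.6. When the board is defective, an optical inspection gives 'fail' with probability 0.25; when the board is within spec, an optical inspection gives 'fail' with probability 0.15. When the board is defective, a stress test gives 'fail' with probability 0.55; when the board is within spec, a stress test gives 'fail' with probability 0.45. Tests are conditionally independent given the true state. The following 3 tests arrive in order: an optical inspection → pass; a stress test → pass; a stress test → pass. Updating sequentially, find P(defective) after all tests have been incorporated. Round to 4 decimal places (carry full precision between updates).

0.4698

Each posterior becomes the prior for the next update.
After an optical inspection='pass': P(defective) = 0.75·0.6000 / (0.75·0.6000 + 0.85·0.4000) ≈ 0.5696
After a stress test='pass': P(defective) = 0.45·0.5696 / (0.45·0.5696 + 0.55·0.4304) ≈ 0.5199
After a stress test='pass': P(defective) = 0.45·0.5199 / (0.45·0.5199 + 0.55·0.4801) ≈ 0.4698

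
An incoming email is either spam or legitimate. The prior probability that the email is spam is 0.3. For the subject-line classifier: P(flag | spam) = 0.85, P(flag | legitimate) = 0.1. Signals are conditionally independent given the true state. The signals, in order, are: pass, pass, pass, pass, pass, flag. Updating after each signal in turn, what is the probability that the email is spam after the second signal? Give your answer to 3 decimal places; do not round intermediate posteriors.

0.012

Each posterior becomes the prior for the next update.
After 'pass': P(spam) = 0.15·0.3000 / (0.15·0.3000 + 0.9·0.7000) ≈ 0.0667
After 'pass': P(spam) = 0.15·0.0667 / (0.15·0.0667 + 0.9·0.9333) ≈ 0.0118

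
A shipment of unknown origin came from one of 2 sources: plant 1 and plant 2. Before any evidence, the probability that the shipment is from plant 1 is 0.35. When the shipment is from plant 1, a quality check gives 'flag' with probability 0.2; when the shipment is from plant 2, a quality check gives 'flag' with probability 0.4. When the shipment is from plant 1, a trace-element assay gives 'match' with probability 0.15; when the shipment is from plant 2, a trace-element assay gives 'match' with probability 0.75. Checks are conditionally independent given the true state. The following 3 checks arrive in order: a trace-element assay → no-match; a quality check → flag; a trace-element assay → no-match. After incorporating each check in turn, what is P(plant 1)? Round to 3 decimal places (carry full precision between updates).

0.757

After a trace-element assay='no-match': P(plant 1) = 0.85·0.3500 / (0.85·0.3500 + 0.25·0.6500) ≈ 0.6467
After a quality check='flag': P(plant 1) = 0.2·0.6467 / (0.2·0.6467 + 0.4·0.3533) ≈ 0.4779
After a trace-element assay='no-match': P(plant 1) = 0.85·0.4779 / (0.85·0.4779 + 0.25·0.5221) ≈ 0.7568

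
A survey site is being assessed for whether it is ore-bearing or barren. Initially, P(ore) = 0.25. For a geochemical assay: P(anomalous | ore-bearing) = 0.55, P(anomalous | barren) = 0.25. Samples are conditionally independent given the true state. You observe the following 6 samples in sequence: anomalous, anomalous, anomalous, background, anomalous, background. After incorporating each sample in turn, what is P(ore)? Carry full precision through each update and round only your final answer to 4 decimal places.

After 'anomalous': P(ore) = 0.55·0.2500 / (0.55·0.2500 + 0.25·0.7500) ≈ 0.4231
After 'anomalous': P(ore) = 0.55·0.4231 / (0.55·0.4231 + 0.25·0.5769) ≈ 0.6173
After 'anomalous': P(ore) = 0.55·0.6173 / (0.55·0.6173 + 0.25·0.3827) ≈ 0.7802
After 'background': P(ore) = 0.45·0.7802 / (0.45·0.7802 + 0.75·0.2198) ≈ 0.6805
After 'anomalous': P(ore) = 0.55·0.6805 / (0.55·0.6805 + 0.25·0.3195) ≈ 0.8241
After 'background': P(ore) = 0.45·0.8241 / (0.45·0.8241 + 0.75·0.1759) ≈ 0.7376

0.7376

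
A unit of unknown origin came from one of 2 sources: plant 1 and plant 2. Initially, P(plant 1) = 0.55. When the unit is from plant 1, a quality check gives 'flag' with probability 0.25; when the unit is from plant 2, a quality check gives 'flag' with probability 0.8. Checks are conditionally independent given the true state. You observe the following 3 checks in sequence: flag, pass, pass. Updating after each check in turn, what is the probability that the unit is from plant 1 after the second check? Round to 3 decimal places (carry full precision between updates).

Apply Bayes' rule sequentially, carrying P(plant 1) forward.
After 'flag': P(plant 1) = 0.25·0.5500 / (0.25·0.5500 + 0.8·0.4500) ≈ 0.2764
After 'pass': P(plant 1) = 0.75·0.2764 / (0.75·0.2764 + 0.2·0.7236) ≈ 0.5889

0.589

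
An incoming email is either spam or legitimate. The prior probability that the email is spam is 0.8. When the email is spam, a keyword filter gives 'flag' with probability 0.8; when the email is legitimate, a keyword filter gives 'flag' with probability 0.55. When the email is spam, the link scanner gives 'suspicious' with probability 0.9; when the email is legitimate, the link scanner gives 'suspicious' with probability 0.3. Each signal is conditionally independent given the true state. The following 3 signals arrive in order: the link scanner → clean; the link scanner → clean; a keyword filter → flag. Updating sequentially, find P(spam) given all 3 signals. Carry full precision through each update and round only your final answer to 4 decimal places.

After the link scanner='clean': P(spam) = 0.1·0.8000 / (0.1·0.8000 + 0.7·0.2000) ≈ 0.3636
After the link scanner='clean': P(spam) = 0.1·0.3636 / (0.1·0.3636 + 0.7·0.6364) ≈ 0.0755
After a keyword filter='flag': P(spam) = 0.8·0.0755 / (0.8·0.0755 + 0.55·0.9245) ≈ 0.1061

0.1061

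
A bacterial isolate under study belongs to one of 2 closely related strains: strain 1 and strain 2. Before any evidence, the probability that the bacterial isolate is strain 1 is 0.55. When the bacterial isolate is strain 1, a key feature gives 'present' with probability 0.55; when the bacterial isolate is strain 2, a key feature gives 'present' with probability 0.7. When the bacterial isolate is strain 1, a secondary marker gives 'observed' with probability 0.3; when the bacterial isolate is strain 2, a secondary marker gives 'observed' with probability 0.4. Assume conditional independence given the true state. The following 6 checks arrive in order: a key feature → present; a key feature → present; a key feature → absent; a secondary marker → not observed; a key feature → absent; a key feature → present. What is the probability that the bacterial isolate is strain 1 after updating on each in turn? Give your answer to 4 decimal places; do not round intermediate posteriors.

After a key feature='present': P(strain 1) = 0.55·0.5500 / (0.55·0.5500 + 0.7·0.4500) ≈ 0.4899
After a key feature='present': P(strain 1) = 0.55·0.4899 / (0.55·0.4899 + 0.7·0.5101) ≈ 0.4300
After a key feature='absent': P(strain 1) = 0.45·0.4300 / (0.45·0.4300 + 0.3·0.5700) ≈ 0.5309
After a secondary marker='not observed': P(strain 1) = 0.7·0.5309 / (0.7·0.5309 + 0.6·0.4691) ≈ 0.5690
After a key feature='absent': P(strain 1) = 0.45·0.5690 / (0.45·0.5690 + 0.3·0.4310) ≈ 0.6645
After a key feature='present': P(strain 1) = 0.55·0.6645 / (0.55·0.6645 + 0.7·0.3355) ≈ 0.6088

0.6088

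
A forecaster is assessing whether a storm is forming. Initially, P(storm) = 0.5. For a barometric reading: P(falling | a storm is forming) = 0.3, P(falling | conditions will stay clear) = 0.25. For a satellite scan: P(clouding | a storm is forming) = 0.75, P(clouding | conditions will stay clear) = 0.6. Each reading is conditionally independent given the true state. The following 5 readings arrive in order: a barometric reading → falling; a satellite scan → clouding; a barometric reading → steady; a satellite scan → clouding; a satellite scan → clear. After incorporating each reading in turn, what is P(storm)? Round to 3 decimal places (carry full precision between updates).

0.522

After a barometric reading='falling': P(storm) = 0.3·0.5000 / (0.3·0.5000 + 0.25·0.5000) ≈ 0.5455
After a satellite scan='clouding': P(storm) = 0.75·0.5455 / (0.75·0.5455 + 0.6·0.4545) ≈ 0.6000
After a barometric reading='steady': P(storm) = 0.7·0.6000 / (0.7·0.6000 + 0.75·0.4000) ≈ 0.5833
After a satellite scan='clouding': P(storm) = 0.75·0.5833 / (0.75·0.5833 + 0.6·0.4167) ≈ 0.6364
After a satellite scan='clear': P(storm) = 0.25·0.6364 / (0.25·0.6364 + 0.4·0.3636) ≈ 0.5224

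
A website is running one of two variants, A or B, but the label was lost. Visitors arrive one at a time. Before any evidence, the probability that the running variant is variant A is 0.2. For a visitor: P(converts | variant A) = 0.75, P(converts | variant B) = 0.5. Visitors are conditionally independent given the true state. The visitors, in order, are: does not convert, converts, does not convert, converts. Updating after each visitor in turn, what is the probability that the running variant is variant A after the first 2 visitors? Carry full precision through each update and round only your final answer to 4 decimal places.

After 'does not convert': P(A) = 0.25·0.2000 / (0.25·0.2000 + 0.5·0.8000) ≈ 0.1111
After 'converts': P(A) = 0.75·0.1111 / (0.75·0.1111 + 0.5·0.8889) ≈ 0.1579

0.1579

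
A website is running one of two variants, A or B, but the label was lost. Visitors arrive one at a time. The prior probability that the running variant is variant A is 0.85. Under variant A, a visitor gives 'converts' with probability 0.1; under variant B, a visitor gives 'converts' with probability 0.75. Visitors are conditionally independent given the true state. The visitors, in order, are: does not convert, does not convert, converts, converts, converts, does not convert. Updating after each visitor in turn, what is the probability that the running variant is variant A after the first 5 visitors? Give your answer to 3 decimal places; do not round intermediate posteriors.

After 'does not convert': P(A) = 0.9·0.8500 / (0.9·0.8500 + 0.25·0.1500) ≈ 0.9533
After 'does not convert': P(A) = 0.9·0.9533 / (0.9·0.9533 + 0.25·0.0467) ≈ 0.9866
After 'converts': P(A) = 0.1·0.9866 / (0.1·0.9866 + 0.75·0.0134) ≈ 0.9073
After 'converts': P(A) = 0.1·0.9073 / (0.1·0.9073 + 0.75·0.0927) ≈ 0.5663
After 'converts': P(A) = 0.1·0.5663 / (0.1·0.5663 + 0.75·0.4337) ≈ 0.1483

0.148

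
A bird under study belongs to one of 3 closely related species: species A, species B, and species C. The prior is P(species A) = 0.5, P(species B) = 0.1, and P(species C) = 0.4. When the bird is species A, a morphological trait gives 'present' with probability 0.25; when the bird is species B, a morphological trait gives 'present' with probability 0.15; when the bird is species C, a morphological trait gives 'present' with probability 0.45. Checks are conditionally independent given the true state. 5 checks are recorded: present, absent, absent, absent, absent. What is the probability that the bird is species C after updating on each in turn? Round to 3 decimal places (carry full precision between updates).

0.258

Apply Bayes' rule sequentially, carrying P(species C) forward.
After 'present': normaliser = 0.25·0.5000 + 0.15·0.1000 + 0.45·0.4000; P(species A) ≈ 0.3906, P(species B) ≈ 0.0469, P(species C) ≈ 0.5625
After 'absent': normaliser = 0.75·0.3906 + 0.85·0.0469 + 0.55·0.5625; P(species A) ≈ 0.4562, P(species B) ≈ 0.0620, P(species C) ≈ 0.4818
After 'absent': normaliser = 0.75·0.4562 + 0.85·0.0620 + 0.55·0.4818; P(species A) ≈ 0.5185, P(species B) ≈ 0.0799, P(species C) ≈ 0.4015
After 'absent': normaliser = 0.75·0.5185 + 0.85·0.0799 + 0.55·0.4015; P(species A) ≈ 0.5739, P(species B) ≈ 0.1002, P(species C) ≈ 0.3259
After 'absent': normaliser = 0.75·0.5739 + 0.85·0.1002 + 0.55·0.3259; P(species A) ≈ 0.6194, P(species B) ≈ 0.1226, P(species C) ≈ 0.2580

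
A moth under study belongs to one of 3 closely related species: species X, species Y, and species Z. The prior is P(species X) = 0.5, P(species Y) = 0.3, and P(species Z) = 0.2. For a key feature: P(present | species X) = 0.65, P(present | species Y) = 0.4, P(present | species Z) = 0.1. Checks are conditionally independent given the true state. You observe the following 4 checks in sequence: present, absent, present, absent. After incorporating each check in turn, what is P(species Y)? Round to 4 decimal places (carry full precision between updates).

After 'present': normaliser = 0.65·0.5000 + 0.4·0.3000 + 0.1·0.2000; P(species X) ≈ 0.6989, P(species Y) ≈ 0.2581, P(species Z) ≈ 0.0430
After 'absent': normaliser = 0.35·0.6989 + 0.6·0.2581 + 0.9·0.0430; P(species X) ≈ 0.5583, P(species Y) ≈ 0.3534, P(species Z) ≈ 0.0883
After 'present': normaliser = 0.65·0.5583 + 0.4·0.3534 + 0.1·0.0883; P(species X) ≈ 0.7073, P(species Y) ≈ 0.2755, P(species Z) ≈ 0.0172
After 'absent': normaliser = 0.35·0.7073 + 0.6·0.2755 + 0.9·0.0172; P(species X) ≈ 0.5779, P(species Y) ≈ 0.3859, P(species Z) ≈ 0.0362

0.3859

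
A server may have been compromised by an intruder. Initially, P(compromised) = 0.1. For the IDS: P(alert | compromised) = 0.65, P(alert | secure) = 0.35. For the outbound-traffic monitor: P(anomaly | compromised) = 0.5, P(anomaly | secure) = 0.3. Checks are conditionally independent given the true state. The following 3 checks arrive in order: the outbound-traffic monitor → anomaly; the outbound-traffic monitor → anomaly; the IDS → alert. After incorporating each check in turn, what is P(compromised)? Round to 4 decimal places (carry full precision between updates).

Apply Bayes' rule sequentially, carrying P(compromised) forward.
After the outbound-traffic monitor='anomaly': P(compromised) = 0.5·0.1000 / (0.5·0.1000 + 0.3·0.9000) ≈ 0.1562
After the outbound-traffic monitor='anomaly': P(compromised) = 0.5·0.1562 / (0.5·0.1562 + 0.3·0.8438) ≈ 0.2358
After the IDS='alert': P(compromised) = 0.65·0.2358 / (0.65·0.2358 + 0.35·0.7642) ≈ 0.3643

0.3643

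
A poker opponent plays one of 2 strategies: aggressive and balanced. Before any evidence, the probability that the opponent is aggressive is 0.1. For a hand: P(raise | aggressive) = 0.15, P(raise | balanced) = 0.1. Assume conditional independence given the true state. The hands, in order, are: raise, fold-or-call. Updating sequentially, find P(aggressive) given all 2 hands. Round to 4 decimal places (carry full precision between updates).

Apply Bayes' rule sequentially, carrying P(aggressive) forward.
After 'raise': P(aggressive) = 0.15·0.1000 / (0.15·0.1000 + 0.1·0.9000) ≈ 0.1429
After 'fold-or-call': P(aggressive) = 0.85·0.1429 / (0.85·0.1429 + 0.9·0.8571) ≈ 0.1360

0.1360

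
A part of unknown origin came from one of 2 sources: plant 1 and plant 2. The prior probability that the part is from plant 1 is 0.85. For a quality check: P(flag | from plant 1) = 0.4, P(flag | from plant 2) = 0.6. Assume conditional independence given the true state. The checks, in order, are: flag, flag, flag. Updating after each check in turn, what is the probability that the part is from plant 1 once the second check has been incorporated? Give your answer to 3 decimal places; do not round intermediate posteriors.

0.716

After 'flag': P(plant 1) = 0.4·0.8500 / (0.4·0.8500 + 0.6·0.1500) ≈ 0.7907
After 'flag': P(plant 1) = 0.4·0.7907 / (0.4·0.7907 + 0.6·0.2093) ≈ 0.7158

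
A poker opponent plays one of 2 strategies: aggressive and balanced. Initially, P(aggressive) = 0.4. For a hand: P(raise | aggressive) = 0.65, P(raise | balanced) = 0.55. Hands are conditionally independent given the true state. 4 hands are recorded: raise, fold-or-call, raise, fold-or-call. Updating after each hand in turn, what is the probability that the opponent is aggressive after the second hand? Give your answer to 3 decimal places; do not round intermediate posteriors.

0.380

After 'raise': P(aggressive) = 0.65·0.4000 / (0.65·0.4000 + 0.55·0.6000) ≈ 0.4407
After 'fold-or-call': P(aggressive) = 0.35·0.4407 / (0.35·0.4407 + 0.45·0.5593) ≈ 0.3800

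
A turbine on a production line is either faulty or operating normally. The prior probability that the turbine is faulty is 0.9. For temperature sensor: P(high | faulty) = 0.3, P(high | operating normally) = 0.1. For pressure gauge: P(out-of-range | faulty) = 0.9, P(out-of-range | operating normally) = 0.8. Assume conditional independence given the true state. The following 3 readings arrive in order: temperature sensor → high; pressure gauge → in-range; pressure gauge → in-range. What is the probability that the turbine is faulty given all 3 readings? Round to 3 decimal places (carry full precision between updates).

0.871

After temperature sensor='high': P(faulty) = 0.3·0.9000 / (0.3·0.9000 + 0.1·0.1000) ≈ 0.9643
After pressure gauge='in-range': P(faulty) = 0.1·0.9643 / (0.1·0.9643 + 0.2·0.0357) ≈ 0.9310
After pressure gauge='in-range': P(faulty) = 0.1·0.9310 / (0.1·0.9310 + 0.2·0.0690) ≈ 0.8710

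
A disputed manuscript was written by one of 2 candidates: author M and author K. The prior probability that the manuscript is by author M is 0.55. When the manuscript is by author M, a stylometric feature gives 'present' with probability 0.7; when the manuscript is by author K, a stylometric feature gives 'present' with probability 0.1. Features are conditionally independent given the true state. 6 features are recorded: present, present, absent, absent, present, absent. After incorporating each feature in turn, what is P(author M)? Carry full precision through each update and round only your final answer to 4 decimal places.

0.9395

After 'present': P(author M) = 0.7·0.5500 / (0.7·0.5500 + 0.1·0.4500) ≈ 0.8953
After 'present': P(author M) = 0.7·0.8953 / (0.7·0.8953 + 0.1·0.1047) ≈ 0.9836
After 'absent': P(author M) = 0.3·0.9836 / (0.3·0.9836 + 0.9·0.0164) ≈ 0.9523
After 'absent': P(author M) = 0.3·0.9523 / (0.3·0.9523 + 0.9·0.0477) ≈ 0.8694
After 'present': P(author M) = 0.7·0.8694 / (0.7·0.8694 + 0.1·0.1306) ≈ 0.9790
After 'absent': P(author M) = 0.3·0.9790 / (0.3·0.9790 + 0.9·0.0210) ≈ 0.9395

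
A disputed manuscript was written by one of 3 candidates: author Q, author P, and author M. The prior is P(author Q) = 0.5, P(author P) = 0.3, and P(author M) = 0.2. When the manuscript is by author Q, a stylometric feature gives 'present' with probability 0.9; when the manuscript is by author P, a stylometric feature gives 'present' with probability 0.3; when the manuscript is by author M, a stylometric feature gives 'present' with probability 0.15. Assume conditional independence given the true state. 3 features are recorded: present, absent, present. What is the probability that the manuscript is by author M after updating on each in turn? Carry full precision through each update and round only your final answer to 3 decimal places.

After 'present': normaliser = 0.9·0.5000 + 0.3·0.3000 + 0.15·0.2000; P(author Q) ≈ 0.7895, P(author P) ≈ 0.1579, P(author M) ≈ 0.0526
After 'absent': normaliser = 0.1·0.7895 + 0.7·0.1579 + 0.85·0.0526; P(author Q) ≈ 0.3371, P(author P) ≈ 0.4719, P(author M) ≈ 0.1910
After 'present': normaliser = 0.9·0.3371 + 0.3·0.4719 + 0.15·0.1910; P(author Q) ≈ 0.6406, P(author P) ≈ 0.2989, P(author M) ≈ 0.0605

0.060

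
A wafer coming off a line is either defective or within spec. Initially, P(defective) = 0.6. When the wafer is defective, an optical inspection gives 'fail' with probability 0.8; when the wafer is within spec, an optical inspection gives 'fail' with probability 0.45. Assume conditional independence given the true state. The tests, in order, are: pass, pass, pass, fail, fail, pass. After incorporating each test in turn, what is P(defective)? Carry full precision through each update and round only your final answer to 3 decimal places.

0.077

Each posterior becomes the prior for the next update.
After 'pass': P(defective) = 0.2·0.6000 / (0.2·0.6000 + 0.55·0.4000) ≈ 0.3529
After 'pass': P(defective) = 0.2·0.3529 / (0.2·0.3529 + 0.55·0.6471) ≈ 0.1655
After 'pass': P(defective) = 0.2·0.1655 / (0.2·0.1655 + 0.55·0.8345) ≈ 0.0673
After 'fail': P(defective) = 0.8·0.0673 / (0.8·0.0673 + 0.45·0.9327) ≈ 0.1137
After 'fail': P(defective) = 0.8·0.1137 / (0.8·0.1137 + 0.45·0.8863) ≈ 0.1856
After 'pass': P(defective) = 0.2·0.1856 / (0.2·0.1856 + 0.55·0.8144) ≈ 0.0765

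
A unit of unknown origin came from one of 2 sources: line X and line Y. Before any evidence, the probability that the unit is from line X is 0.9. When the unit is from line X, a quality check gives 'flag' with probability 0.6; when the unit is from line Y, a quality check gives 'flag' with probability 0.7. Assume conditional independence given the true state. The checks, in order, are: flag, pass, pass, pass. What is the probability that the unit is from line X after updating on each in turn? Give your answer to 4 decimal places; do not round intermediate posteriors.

After 'flag': P(line X) = 0.6·0.9000 / (0.6·0.9000 + 0.7·0.1000) ≈ 0.8852
After 'pass': P(line X) = 0.4·0.8852 / (0.4·0.8852 + 0.3·0.1148) ≈ 0.9114
After 'pass': P(line X) = 0.4·0.9114 / (0.4·0.9114 + 0.3·0.0886) ≈ 0.9320
After 'pass': P(line X) = 0.4·0.9320 / (0.4·0.9320 + 0.3·0.0680) ≈ 0.9481

0.9481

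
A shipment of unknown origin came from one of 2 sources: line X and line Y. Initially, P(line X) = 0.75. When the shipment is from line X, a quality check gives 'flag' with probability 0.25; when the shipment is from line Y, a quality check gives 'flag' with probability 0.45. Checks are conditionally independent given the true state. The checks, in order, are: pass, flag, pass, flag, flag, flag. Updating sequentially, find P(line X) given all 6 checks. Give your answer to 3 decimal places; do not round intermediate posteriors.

Each posterior becomes the prior for the next update.
After 'pass': P(line X) = 0.75·0.7500 / (0.75·0.7500 + 0.55·0.2500) ≈ 0.8036
After 'flag': P(line X) = 0.25·0.8036 / (0.25·0.8036 + 0.45·0.1964) ≈ 0.6944
After 'pass': P(line X) = 0.75·0.6944 / (0.75·0.6944 + 0.55·0.3056) ≈ 0.7560
After 'flag': P(line X) = 0.25·0.7560 / (0.25·0.7560 + 0.45·0.2440) ≈ 0.6326
After 'flag': P(line X) = 0.25·0.6326 / (0.25·0.6326 + 0.45·0.3674) ≈ 0.4889
After 'flag': P(line X) = 0.25·0.4889 / (0.25·0.4889 + 0.45·0.5111) ≈ 0.3470

0.347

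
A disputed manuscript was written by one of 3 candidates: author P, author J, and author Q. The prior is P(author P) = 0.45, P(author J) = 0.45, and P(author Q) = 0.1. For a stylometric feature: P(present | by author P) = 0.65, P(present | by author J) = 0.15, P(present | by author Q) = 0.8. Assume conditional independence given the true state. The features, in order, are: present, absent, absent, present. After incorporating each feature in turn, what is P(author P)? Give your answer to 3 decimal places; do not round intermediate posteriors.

0.702

After 'present': normaliser = 0.65·0.4500 + 0.15·0.4500 + 0.8·0.1000; P(author P) ≈ 0.6648, P(author J) ≈ 0.1534, P(author Q) ≈ 0.1818
After 'absent': normaliser = 0.35·0.6648 + 0.85·0.1534 + 0.2·0.1818; P(author P) ≈ 0.5825, P(author J) ≈ 0.3265, P(author Q) ≈ 0.0910
After 'absent': normaliser = 0.35·0.5825 + 0.85·0.3265 + 0.2·0.0910; P(author P) ≈ 0.4081, P(author J) ≈ 0.5555, P(author Q) ≈ 0.0364
After 'present': normaliser = 0.65·0.4081 + 0.15·0.5555 + 0.8·0.0364; P(author P) ≈ 0.7022, P(author J) ≈ 0.2206, P(author Q) ≈ 0.0772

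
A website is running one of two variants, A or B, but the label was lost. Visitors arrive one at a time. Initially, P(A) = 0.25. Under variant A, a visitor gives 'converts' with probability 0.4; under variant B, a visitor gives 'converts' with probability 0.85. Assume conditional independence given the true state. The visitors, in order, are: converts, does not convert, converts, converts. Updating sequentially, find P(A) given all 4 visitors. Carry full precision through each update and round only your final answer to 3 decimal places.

0.122

Apply Bayes' rule sequentially, carrying P(A) forward.
After 'converts': P(A) = 0.4·0.2500 / (0.4·0.2500 + 0.85·0.7500) ≈ 0.1356
After 'does not convert': P(A) = 0.6·0.1356 / (0.6·0.1356 + 0.15·0.8644) ≈ 0.3855
After 'converts': P(A) = 0.4·0.3855 / (0.4·0.3855 + 0.85·0.6145) ≈ 0.2280
After 'converts': P(A) = 0.4·0.2280 / (0.4·0.2280 + 0.85·0.7720) ≈ 0.1220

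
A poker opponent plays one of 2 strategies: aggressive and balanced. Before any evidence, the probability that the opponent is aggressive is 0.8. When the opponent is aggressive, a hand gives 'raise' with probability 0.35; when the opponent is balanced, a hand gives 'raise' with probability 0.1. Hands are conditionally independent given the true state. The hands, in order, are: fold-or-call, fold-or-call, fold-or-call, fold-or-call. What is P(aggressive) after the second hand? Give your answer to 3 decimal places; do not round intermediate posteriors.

0.676

After 'fold-or-call': P(aggressive) = 0.65·0.8000 / (0.65·0.8000 + 0.9·0.2000) ≈ 0.7429
After 'fold-or-call': P(aggressive) = 0.65·0.7429 / (0.65·0.7429 + 0.9·0.2571) ≈ 0.6760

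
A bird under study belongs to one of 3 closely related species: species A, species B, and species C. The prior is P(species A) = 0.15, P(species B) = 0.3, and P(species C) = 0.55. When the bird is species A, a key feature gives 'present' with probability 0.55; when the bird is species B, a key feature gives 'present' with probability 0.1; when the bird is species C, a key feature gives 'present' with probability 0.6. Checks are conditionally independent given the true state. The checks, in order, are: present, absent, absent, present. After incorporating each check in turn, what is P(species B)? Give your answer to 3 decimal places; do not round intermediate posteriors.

After 'present': normaliser = 0.55·0.1500 + 0.1·0.3000 + 0.6·0.5500; P(species A) ≈ 0.1864, P(species B) ≈ 0.0678, P(species C) ≈ 0.7458
After 'absent': normaliser = 0.45·0.1864 + 0.9·0.0678 + 0.4·0.7458; P(species A) ≈ 0.1893, P(species B) ≈ 0.1377, P(species C) ≈ 0.6730
After 'absent': normaliser = 0.45·0.1893 + 0.9·0.1377 + 0.4·0.6730; P(species A) ≈ 0.1781, P(species B) ≈ 0.2590, P(species C) ≈ 0.5629
After 'present': normaliser = 0.55·0.1781 + 0.1·0.2590 + 0.6·0.5629; P(species A) ≈ 0.2122, P(species B) ≈ 0.0561, P(species C) ≈ 0.7317

0.056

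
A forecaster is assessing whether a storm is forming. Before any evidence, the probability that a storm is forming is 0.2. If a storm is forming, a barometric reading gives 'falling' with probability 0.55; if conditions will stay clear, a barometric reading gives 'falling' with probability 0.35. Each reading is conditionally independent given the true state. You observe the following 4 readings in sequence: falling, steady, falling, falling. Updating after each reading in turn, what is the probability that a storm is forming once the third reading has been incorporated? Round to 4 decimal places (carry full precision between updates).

After 'falling': P(storm) = 0.55·0.2000 / (0.55·0.2000 + 0.35·0.8000) ≈ 0.2821
After 'steady': P(storm) = 0.45·0.2821 / (0.45·0.2821 + 0.65·0.7179) ≈ 0.2138
After 'falling': P(storm) = 0.55·0.2138 / (0.55·0.2138 + 0.35·0.7862) ≈ 0.2994

0.2994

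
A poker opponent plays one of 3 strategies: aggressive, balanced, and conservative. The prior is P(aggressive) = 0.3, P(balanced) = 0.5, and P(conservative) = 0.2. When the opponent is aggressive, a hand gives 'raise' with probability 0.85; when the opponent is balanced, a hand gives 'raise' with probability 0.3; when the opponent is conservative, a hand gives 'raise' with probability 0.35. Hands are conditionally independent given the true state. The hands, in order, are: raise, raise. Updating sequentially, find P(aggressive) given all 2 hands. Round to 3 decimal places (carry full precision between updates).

0.757

After 'raise': normaliser = 0.85·0.3000 + 0.3·0.5000 + 0.35·0.2000; P(aggressive) ≈ 0.5368, P(balanced) ≈ 0.3158, P(conservative) ≈ 0.1474
After 'raise': normaliser = 0.85·0.5368 + 0.3·0.3158 + 0.35·0.1474; P(aggressive) ≈ 0.7572, P(balanced) ≈ 0.1572, P(conservative) ≈ 0.0856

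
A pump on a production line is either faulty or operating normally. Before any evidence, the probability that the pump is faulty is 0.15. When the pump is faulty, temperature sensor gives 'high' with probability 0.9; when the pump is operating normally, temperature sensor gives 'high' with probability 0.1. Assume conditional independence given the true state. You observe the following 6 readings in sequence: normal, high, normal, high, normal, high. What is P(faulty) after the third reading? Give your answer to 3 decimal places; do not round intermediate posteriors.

After 'normal': P(faulty) = 0.1·0.1500 / (0.1·0.1500 + 0.9·0.8500) ≈ 0.0192
After 'high': P(faulty) = 0.9·0.0192 / (0.9·0.0192 + 0.1·0.9808) ≈ 0.1500
After 'normal': P(faulty) = 0.1·0.1500 / (0.1·0.1500 + 0.9·0.8500) ≈ 0.0192

0.019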